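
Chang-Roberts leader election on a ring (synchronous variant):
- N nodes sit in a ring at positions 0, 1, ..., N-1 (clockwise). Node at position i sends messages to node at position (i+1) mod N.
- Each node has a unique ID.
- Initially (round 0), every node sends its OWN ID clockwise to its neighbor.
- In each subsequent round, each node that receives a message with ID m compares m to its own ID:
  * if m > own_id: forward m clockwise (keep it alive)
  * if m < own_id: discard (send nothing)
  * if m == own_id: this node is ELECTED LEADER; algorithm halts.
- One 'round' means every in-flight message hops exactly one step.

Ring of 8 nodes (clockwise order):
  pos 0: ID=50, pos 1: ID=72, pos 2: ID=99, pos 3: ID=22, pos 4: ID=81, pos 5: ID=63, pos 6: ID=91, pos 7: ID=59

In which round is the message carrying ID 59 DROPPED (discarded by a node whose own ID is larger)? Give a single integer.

Answer: 2

Derivation:
Round 1: pos1(id72) recv 50: drop; pos2(id99) recv 72: drop; pos3(id22) recv 99: fwd; pos4(id81) recv 22: drop; pos5(id63) recv 81: fwd; pos6(id91) recv 63: drop; pos7(id59) recv 91: fwd; pos0(id50) recv 59: fwd
Round 2: pos4(id81) recv 99: fwd; pos6(id91) recv 81: drop; pos0(id50) recv 91: fwd; pos1(id72) recv 59: drop
Round 3: pos5(id63) recv 99: fwd; pos1(id72) recv 91: fwd
Round 4: pos6(id91) recv 99: fwd; pos2(id99) recv 91: drop
Round 5: pos7(id59) recv 99: fwd
Round 6: pos0(id50) recv 99: fwd
Round 7: pos1(id72) recv 99: fwd
Round 8: pos2(id99) recv 99: ELECTED
Message ID 59 originates at pos 7; dropped at pos 1 in round 2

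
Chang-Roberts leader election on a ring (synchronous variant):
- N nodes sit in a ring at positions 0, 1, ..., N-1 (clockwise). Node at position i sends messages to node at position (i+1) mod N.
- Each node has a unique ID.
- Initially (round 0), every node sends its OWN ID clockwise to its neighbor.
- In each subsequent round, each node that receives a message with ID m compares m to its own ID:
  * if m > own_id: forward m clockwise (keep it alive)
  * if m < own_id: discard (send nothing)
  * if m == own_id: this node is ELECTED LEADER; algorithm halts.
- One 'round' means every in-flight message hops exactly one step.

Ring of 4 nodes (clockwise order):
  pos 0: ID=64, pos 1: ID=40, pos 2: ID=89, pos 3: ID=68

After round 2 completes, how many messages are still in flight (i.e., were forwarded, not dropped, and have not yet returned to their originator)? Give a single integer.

Answer: 2

Derivation:
Round 1: pos1(id40) recv 64: fwd; pos2(id89) recv 40: drop; pos3(id68) recv 89: fwd; pos0(id64) recv 68: fwd
Round 2: pos2(id89) recv 64: drop; pos0(id64) recv 89: fwd; pos1(id40) recv 68: fwd
After round 2: 2 messages still in flight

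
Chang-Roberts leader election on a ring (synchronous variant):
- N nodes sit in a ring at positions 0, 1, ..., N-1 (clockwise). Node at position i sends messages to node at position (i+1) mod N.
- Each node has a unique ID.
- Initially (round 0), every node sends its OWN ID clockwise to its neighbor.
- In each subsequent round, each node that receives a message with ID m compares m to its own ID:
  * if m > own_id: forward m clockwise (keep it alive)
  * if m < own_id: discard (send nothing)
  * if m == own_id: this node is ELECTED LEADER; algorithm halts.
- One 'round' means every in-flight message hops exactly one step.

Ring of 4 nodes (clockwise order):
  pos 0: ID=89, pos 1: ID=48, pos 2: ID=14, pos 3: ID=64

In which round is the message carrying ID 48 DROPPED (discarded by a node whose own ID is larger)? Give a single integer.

Round 1: pos1(id48) recv 89: fwd; pos2(id14) recv 48: fwd; pos3(id64) recv 14: drop; pos0(id89) recv 64: drop
Round 2: pos2(id14) recv 89: fwd; pos3(id64) recv 48: drop
Round 3: pos3(id64) recv 89: fwd
Round 4: pos0(id89) recv 89: ELECTED
Message ID 48 originates at pos 1; dropped at pos 3 in round 2

Answer: 2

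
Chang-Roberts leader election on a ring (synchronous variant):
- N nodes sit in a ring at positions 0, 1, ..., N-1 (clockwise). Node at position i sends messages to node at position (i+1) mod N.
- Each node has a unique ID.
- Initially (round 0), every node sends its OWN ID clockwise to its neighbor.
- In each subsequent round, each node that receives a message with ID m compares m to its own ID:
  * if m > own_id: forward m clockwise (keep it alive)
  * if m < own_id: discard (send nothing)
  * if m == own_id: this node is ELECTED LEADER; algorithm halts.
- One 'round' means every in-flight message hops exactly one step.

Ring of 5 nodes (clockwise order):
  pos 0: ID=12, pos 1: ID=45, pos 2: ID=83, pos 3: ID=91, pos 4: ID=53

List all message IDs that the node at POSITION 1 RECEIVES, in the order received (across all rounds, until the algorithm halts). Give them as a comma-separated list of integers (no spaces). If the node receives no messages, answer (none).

Round 1: pos1(id45) recv 12: drop; pos2(id83) recv 45: drop; pos3(id91) recv 83: drop; pos4(id53) recv 91: fwd; pos0(id12) recv 53: fwd
Round 2: pos0(id12) recv 91: fwd; pos1(id45) recv 53: fwd
Round 3: pos1(id45) recv 91: fwd; pos2(id83) recv 53: drop
Round 4: pos2(id83) recv 91: fwd
Round 5: pos3(id91) recv 91: ELECTED

Answer: 12,53,91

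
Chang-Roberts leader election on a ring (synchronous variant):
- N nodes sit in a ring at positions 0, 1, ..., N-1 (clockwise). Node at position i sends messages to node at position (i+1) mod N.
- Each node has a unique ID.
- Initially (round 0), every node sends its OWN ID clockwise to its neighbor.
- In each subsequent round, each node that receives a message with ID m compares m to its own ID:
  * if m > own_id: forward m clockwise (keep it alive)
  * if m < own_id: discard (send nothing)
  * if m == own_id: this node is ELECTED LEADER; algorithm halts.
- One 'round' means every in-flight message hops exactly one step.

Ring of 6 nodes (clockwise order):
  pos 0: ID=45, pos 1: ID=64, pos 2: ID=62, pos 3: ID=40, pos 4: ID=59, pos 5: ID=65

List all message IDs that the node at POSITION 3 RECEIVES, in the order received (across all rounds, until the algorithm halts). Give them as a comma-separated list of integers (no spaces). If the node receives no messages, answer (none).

Round 1: pos1(id64) recv 45: drop; pos2(id62) recv 64: fwd; pos3(id40) recv 62: fwd; pos4(id59) recv 40: drop; pos5(id65) recv 59: drop; pos0(id45) recv 65: fwd
Round 2: pos3(id40) recv 64: fwd; pos4(id59) recv 62: fwd; pos1(id64) recv 65: fwd
Round 3: pos4(id59) recv 64: fwd; pos5(id65) recv 62: drop; pos2(id62) recv 65: fwd
Round 4: pos5(id65) recv 64: drop; pos3(id40) recv 65: fwd
Round 5: pos4(id59) recv 65: fwd
Round 6: pos5(id65) recv 65: ELECTED

Answer: 62,64,65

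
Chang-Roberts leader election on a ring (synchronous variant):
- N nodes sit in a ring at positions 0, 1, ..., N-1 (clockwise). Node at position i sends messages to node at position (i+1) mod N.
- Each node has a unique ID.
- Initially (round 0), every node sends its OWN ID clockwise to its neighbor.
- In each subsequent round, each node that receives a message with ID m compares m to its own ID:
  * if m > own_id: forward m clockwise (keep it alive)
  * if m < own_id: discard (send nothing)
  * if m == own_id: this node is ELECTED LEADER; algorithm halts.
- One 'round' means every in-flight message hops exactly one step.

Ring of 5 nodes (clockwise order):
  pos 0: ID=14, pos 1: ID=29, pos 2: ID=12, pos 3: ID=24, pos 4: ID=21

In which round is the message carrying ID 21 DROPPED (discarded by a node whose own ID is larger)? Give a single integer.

Round 1: pos1(id29) recv 14: drop; pos2(id12) recv 29: fwd; pos3(id24) recv 12: drop; pos4(id21) recv 24: fwd; pos0(id14) recv 21: fwd
Round 2: pos3(id24) recv 29: fwd; pos0(id14) recv 24: fwd; pos1(id29) recv 21: drop
Round 3: pos4(id21) recv 29: fwd; pos1(id29) recv 24: drop
Round 4: pos0(id14) recv 29: fwd
Round 5: pos1(id29) recv 29: ELECTED
Message ID 21 originates at pos 4; dropped at pos 1 in round 2

Answer: 2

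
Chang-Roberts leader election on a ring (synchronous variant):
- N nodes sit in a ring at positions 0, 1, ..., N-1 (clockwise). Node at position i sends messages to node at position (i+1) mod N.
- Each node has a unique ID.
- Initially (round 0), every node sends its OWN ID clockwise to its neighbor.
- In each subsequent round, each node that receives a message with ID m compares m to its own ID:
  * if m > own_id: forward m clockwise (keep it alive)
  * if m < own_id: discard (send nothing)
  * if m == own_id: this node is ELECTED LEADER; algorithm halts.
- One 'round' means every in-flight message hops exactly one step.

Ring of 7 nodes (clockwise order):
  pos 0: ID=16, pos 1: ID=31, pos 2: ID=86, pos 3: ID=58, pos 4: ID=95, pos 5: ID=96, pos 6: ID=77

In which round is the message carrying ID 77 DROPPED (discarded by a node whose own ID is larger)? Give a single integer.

Round 1: pos1(id31) recv 16: drop; pos2(id86) recv 31: drop; pos3(id58) recv 86: fwd; pos4(id95) recv 58: drop; pos5(id96) recv 95: drop; pos6(id77) recv 96: fwd; pos0(id16) recv 77: fwd
Round 2: pos4(id95) recv 86: drop; pos0(id16) recv 96: fwd; pos1(id31) recv 77: fwd
Round 3: pos1(id31) recv 96: fwd; pos2(id86) recv 77: drop
Round 4: pos2(id86) recv 96: fwd
Round 5: pos3(id58) recv 96: fwd
Round 6: pos4(id95) recv 96: fwd
Round 7: pos5(id96) recv 96: ELECTED
Message ID 77 originates at pos 6; dropped at pos 2 in round 3

Answer: 3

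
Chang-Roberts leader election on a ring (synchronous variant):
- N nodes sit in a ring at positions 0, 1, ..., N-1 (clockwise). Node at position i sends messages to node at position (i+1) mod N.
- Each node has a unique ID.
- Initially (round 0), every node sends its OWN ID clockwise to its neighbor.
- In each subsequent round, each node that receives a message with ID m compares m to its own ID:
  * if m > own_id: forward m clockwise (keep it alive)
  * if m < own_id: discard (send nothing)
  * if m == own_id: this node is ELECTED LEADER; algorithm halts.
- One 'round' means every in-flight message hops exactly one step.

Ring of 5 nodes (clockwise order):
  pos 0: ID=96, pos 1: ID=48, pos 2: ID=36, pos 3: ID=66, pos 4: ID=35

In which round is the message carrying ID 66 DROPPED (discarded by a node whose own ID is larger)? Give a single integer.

Round 1: pos1(id48) recv 96: fwd; pos2(id36) recv 48: fwd; pos3(id66) recv 36: drop; pos4(id35) recv 66: fwd; pos0(id96) recv 35: drop
Round 2: pos2(id36) recv 96: fwd; pos3(id66) recv 48: drop; pos0(id96) recv 66: drop
Round 3: pos3(id66) recv 96: fwd
Round 4: pos4(id35) recv 96: fwd
Round 5: pos0(id96) recv 96: ELECTED
Message ID 66 originates at pos 3; dropped at pos 0 in round 2

Answer: 2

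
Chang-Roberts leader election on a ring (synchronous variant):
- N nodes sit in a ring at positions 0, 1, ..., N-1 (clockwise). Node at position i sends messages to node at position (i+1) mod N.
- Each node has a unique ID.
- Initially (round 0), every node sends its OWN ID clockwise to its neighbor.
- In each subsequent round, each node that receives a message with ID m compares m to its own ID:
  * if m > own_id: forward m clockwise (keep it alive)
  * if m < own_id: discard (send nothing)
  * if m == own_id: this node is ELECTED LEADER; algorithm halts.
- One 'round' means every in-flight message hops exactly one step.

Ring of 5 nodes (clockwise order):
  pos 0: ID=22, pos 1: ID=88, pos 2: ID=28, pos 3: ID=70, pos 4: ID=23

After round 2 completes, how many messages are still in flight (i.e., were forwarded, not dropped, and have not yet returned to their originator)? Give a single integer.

Round 1: pos1(id88) recv 22: drop; pos2(id28) recv 88: fwd; pos3(id70) recv 28: drop; pos4(id23) recv 70: fwd; pos0(id22) recv 23: fwd
Round 2: pos3(id70) recv 88: fwd; pos0(id22) recv 70: fwd; pos1(id88) recv 23: drop
After round 2: 2 messages still in flight

Answer: 2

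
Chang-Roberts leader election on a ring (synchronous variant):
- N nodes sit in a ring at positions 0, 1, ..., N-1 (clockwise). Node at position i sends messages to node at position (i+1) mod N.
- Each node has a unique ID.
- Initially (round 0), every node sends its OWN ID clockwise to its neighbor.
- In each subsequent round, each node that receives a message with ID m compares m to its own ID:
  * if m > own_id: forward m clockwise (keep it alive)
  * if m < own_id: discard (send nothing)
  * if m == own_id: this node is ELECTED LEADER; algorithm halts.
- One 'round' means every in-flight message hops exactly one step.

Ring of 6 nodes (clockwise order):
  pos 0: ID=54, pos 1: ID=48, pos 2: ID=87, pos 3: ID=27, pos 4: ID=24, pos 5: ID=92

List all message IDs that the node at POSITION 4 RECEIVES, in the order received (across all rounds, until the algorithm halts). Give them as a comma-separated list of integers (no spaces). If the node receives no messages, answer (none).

Round 1: pos1(id48) recv 54: fwd; pos2(id87) recv 48: drop; pos3(id27) recv 87: fwd; pos4(id24) recv 27: fwd; pos5(id92) recv 24: drop; pos0(id54) recv 92: fwd
Round 2: pos2(id87) recv 54: drop; pos4(id24) recv 87: fwd; pos5(id92) recv 27: drop; pos1(id48) recv 92: fwd
Round 3: pos5(id92) recv 87: drop; pos2(id87) recv 92: fwd
Round 4: pos3(id27) recv 92: fwd
Round 5: pos4(id24) recv 92: fwd
Round 6: pos5(id92) recv 92: ELECTED

Answer: 27,87,92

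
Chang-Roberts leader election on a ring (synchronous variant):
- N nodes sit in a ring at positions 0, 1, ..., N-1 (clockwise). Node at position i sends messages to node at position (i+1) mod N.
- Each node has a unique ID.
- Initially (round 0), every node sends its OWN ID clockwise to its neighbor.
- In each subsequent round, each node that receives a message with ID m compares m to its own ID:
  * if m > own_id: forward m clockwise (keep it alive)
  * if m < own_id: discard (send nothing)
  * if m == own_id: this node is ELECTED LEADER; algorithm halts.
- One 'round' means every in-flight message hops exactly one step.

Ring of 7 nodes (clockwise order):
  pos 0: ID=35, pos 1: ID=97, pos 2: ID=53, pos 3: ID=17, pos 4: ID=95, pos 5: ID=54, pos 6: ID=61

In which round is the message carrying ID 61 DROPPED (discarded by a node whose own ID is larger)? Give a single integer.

Answer: 2

Derivation:
Round 1: pos1(id97) recv 35: drop; pos2(id53) recv 97: fwd; pos3(id17) recv 53: fwd; pos4(id95) recv 17: drop; pos5(id54) recv 95: fwd; pos6(id61) recv 54: drop; pos0(id35) recv 61: fwd
Round 2: pos3(id17) recv 97: fwd; pos4(id95) recv 53: drop; pos6(id61) recv 95: fwd; pos1(id97) recv 61: drop
Round 3: pos4(id95) recv 97: fwd; pos0(id35) recv 95: fwd
Round 4: pos5(id54) recv 97: fwd; pos1(id97) recv 95: drop
Round 5: pos6(id61) recv 97: fwd
Round 6: pos0(id35) recv 97: fwd
Round 7: pos1(id97) recv 97: ELECTED
Message ID 61 originates at pos 6; dropped at pos 1 in round 2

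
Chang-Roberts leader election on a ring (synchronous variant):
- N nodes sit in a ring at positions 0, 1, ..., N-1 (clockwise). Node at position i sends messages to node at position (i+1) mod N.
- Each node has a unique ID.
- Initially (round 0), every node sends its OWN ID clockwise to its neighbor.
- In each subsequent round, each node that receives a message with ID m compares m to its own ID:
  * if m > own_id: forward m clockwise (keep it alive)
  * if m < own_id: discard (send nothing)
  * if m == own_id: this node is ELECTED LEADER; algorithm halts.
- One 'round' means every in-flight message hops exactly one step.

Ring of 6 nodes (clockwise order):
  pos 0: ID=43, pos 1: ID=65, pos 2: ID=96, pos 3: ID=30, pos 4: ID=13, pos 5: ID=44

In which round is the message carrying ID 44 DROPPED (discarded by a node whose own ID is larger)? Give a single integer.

Answer: 2

Derivation:
Round 1: pos1(id65) recv 43: drop; pos2(id96) recv 65: drop; pos3(id30) recv 96: fwd; pos4(id13) recv 30: fwd; pos5(id44) recv 13: drop; pos0(id43) recv 44: fwd
Round 2: pos4(id13) recv 96: fwd; pos5(id44) recv 30: drop; pos1(id65) recv 44: drop
Round 3: pos5(id44) recv 96: fwd
Round 4: pos0(id43) recv 96: fwd
Round 5: pos1(id65) recv 96: fwd
Round 6: pos2(id96) recv 96: ELECTED
Message ID 44 originates at pos 5; dropped at pos 1 in round 2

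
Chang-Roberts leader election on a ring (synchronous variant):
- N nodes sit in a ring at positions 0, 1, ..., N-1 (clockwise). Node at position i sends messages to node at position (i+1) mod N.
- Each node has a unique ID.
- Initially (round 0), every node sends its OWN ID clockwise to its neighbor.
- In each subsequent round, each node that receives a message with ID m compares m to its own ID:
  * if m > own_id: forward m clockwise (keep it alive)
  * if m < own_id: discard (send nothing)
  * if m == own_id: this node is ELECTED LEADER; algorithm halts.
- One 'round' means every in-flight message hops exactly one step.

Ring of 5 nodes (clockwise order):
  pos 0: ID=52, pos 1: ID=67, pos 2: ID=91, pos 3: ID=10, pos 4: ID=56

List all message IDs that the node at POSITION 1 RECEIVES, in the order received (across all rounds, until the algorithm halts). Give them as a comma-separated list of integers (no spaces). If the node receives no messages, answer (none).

Answer: 52,56,91

Derivation:
Round 1: pos1(id67) recv 52: drop; pos2(id91) recv 67: drop; pos3(id10) recv 91: fwd; pos4(id56) recv 10: drop; pos0(id52) recv 56: fwd
Round 2: pos4(id56) recv 91: fwd; pos1(id67) recv 56: drop
Round 3: pos0(id52) recv 91: fwd
Round 4: pos1(id67) recv 91: fwd
Round 5: pos2(id91) recv 91: ELECTED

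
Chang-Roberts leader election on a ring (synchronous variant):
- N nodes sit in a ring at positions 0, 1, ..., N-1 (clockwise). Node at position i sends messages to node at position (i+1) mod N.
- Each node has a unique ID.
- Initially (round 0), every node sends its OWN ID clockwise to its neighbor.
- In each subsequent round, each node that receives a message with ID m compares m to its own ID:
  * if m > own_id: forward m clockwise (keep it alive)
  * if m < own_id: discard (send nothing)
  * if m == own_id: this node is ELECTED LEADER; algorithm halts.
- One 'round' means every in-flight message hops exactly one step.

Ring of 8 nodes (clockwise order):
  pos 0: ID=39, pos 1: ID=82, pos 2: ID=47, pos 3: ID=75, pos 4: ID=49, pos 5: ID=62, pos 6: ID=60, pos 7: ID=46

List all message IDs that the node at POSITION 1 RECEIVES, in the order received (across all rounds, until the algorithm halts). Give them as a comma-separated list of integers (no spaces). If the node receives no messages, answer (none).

Round 1: pos1(id82) recv 39: drop; pos2(id47) recv 82: fwd; pos3(id75) recv 47: drop; pos4(id49) recv 75: fwd; pos5(id62) recv 49: drop; pos6(id60) recv 62: fwd; pos7(id46) recv 60: fwd; pos0(id39) recv 46: fwd
Round 2: pos3(id75) recv 82: fwd; pos5(id62) recv 75: fwd; pos7(id46) recv 62: fwd; pos0(id39) recv 60: fwd; pos1(id82) recv 46: drop
Round 3: pos4(id49) recv 82: fwd; pos6(id60) recv 75: fwd; pos0(id39) recv 62: fwd; pos1(id82) recv 60: drop
Round 4: pos5(id62) recv 82: fwd; pos7(id46) recv 75: fwd; pos1(id82) recv 62: drop
Round 5: pos6(id60) recv 82: fwd; pos0(id39) recv 75: fwd
Round 6: pos7(id46) recv 82: fwd; pos1(id82) recv 75: drop
Round 7: pos0(id39) recv 82: fwd
Round 8: pos1(id82) recv 82: ELECTED

Answer: 39,46,60,62,75,82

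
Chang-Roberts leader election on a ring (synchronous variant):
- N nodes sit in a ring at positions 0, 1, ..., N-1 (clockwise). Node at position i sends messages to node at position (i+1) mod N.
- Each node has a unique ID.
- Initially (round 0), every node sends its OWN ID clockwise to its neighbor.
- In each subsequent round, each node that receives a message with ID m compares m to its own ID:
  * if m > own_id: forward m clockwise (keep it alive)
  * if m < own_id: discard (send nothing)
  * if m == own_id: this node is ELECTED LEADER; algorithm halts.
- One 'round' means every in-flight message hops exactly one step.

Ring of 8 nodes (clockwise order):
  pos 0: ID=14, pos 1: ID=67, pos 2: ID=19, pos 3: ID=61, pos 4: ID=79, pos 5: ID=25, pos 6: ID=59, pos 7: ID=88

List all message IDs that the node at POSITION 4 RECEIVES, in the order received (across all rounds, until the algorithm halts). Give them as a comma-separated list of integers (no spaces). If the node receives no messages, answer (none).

Round 1: pos1(id67) recv 14: drop; pos2(id19) recv 67: fwd; pos3(id61) recv 19: drop; pos4(id79) recv 61: drop; pos5(id25) recv 79: fwd; pos6(id59) recv 25: drop; pos7(id88) recv 59: drop; pos0(id14) recv 88: fwd
Round 2: pos3(id61) recv 67: fwd; pos6(id59) recv 79: fwd; pos1(id67) recv 88: fwd
Round 3: pos4(id79) recv 67: drop; pos7(id88) recv 79: drop; pos2(id19) recv 88: fwd
Round 4: pos3(id61) recv 88: fwd
Round 5: pos4(id79) recv 88: fwd
Round 6: pos5(id25) recv 88: fwd
Round 7: pos6(id59) recv 88: fwd
Round 8: pos7(id88) recv 88: ELECTED

Answer: 61,67,88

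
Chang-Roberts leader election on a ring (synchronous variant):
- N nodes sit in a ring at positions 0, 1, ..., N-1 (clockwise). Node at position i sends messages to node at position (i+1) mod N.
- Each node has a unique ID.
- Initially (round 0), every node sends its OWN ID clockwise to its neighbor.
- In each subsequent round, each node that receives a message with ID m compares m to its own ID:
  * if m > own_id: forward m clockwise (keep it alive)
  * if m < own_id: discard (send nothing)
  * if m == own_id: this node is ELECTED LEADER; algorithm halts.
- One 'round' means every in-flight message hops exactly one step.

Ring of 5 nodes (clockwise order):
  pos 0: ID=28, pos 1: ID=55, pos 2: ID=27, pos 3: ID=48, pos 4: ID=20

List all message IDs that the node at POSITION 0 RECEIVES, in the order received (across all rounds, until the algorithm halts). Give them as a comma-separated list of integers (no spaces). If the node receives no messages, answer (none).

Round 1: pos1(id55) recv 28: drop; pos2(id27) recv 55: fwd; pos3(id48) recv 27: drop; pos4(id20) recv 48: fwd; pos0(id28) recv 20: drop
Round 2: pos3(id48) recv 55: fwd; pos0(id28) recv 48: fwd
Round 3: pos4(id20) recv 55: fwd; pos1(id55) recv 48: drop
Round 4: pos0(id28) recv 55: fwd
Round 5: pos1(id55) recv 55: ELECTED

Answer: 20,48,55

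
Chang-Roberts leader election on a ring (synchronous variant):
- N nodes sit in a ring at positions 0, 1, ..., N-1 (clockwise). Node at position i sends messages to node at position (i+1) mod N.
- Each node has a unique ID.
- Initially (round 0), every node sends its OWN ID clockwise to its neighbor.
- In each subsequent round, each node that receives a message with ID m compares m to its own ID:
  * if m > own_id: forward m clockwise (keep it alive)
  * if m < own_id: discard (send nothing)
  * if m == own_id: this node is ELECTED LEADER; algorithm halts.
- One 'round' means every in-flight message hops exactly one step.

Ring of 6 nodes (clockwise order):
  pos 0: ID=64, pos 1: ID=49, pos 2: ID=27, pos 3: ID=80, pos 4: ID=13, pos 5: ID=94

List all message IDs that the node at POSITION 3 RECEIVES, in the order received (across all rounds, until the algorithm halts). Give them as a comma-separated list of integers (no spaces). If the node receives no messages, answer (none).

Round 1: pos1(id49) recv 64: fwd; pos2(id27) recv 49: fwd; pos3(id80) recv 27: drop; pos4(id13) recv 80: fwd; pos5(id94) recv 13: drop; pos0(id64) recv 94: fwd
Round 2: pos2(id27) recv 64: fwd; pos3(id80) recv 49: drop; pos5(id94) recv 80: drop; pos1(id49) recv 94: fwd
Round 3: pos3(id80) recv 64: drop; pos2(id27) recv 94: fwd
Round 4: pos3(id80) recv 94: fwd
Round 5: pos4(id13) recv 94: fwd
Round 6: pos5(id94) recv 94: ELECTED

Answer: 27,49,64,94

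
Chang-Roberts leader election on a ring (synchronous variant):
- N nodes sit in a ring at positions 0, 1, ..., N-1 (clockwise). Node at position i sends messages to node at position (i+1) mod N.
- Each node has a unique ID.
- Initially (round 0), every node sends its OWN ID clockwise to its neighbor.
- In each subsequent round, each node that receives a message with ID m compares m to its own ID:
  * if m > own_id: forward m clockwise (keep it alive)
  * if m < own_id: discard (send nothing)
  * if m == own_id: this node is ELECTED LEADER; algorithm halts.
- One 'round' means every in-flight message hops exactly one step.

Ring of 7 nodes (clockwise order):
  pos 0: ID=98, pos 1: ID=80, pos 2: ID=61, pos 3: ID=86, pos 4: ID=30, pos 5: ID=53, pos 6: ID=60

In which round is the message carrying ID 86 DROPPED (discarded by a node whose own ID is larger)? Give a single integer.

Round 1: pos1(id80) recv 98: fwd; pos2(id61) recv 80: fwd; pos3(id86) recv 61: drop; pos4(id30) recv 86: fwd; pos5(id53) recv 30: drop; pos6(id60) recv 53: drop; pos0(id98) recv 60: drop
Round 2: pos2(id61) recv 98: fwd; pos3(id86) recv 80: drop; pos5(id53) recv 86: fwd
Round 3: pos3(id86) recv 98: fwd; pos6(id60) recv 86: fwd
Round 4: pos4(id30) recv 98: fwd; pos0(id98) recv 86: drop
Round 5: pos5(id53) recv 98: fwd
Round 6: pos6(id60) recv 98: fwd
Round 7: pos0(id98) recv 98: ELECTED
Message ID 86 originates at pos 3; dropped at pos 0 in round 4

Answer: 4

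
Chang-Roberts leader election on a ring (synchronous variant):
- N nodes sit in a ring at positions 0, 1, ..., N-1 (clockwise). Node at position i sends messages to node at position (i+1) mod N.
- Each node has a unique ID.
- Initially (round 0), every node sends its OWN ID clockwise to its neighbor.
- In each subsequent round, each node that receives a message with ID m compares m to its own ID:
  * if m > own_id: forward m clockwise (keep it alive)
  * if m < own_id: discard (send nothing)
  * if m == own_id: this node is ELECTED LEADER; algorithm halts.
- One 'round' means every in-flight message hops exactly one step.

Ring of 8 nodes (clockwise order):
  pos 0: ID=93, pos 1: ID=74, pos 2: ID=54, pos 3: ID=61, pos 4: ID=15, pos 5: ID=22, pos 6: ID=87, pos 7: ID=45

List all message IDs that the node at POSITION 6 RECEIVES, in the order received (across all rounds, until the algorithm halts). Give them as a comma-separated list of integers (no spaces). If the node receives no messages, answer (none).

Round 1: pos1(id74) recv 93: fwd; pos2(id54) recv 74: fwd; pos3(id61) recv 54: drop; pos4(id15) recv 61: fwd; pos5(id22) recv 15: drop; pos6(id87) recv 22: drop; pos7(id45) recv 87: fwd; pos0(id93) recv 45: drop
Round 2: pos2(id54) recv 93: fwd; pos3(id61) recv 74: fwd; pos5(id22) recv 61: fwd; pos0(id93) recv 87: drop
Round 3: pos3(id61) recv 93: fwd; pos4(id15) recv 74: fwd; pos6(id87) recv 61: drop
Round 4: pos4(id15) recv 93: fwd; pos5(id22) recv 74: fwd
Round 5: pos5(id22) recv 93: fwd; pos6(id87) recv 74: drop
Round 6: pos6(id87) recv 93: fwd
Round 7: pos7(id45) recv 93: fwd
Round 8: pos0(id93) recv 93: ELECTED

Answer: 22,61,74,93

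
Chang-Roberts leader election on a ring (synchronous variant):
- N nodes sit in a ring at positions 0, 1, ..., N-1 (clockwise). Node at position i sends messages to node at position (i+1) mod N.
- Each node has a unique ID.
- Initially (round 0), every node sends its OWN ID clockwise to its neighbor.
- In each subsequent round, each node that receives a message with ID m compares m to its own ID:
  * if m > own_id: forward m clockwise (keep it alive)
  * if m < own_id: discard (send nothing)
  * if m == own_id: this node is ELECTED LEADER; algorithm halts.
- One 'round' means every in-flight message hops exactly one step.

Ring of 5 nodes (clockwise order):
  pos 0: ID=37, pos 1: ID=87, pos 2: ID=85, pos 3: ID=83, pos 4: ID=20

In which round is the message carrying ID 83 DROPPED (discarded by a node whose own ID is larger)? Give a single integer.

Round 1: pos1(id87) recv 37: drop; pos2(id85) recv 87: fwd; pos3(id83) recv 85: fwd; pos4(id20) recv 83: fwd; pos0(id37) recv 20: drop
Round 2: pos3(id83) recv 87: fwd; pos4(id20) recv 85: fwd; pos0(id37) recv 83: fwd
Round 3: pos4(id20) recv 87: fwd; pos0(id37) recv 85: fwd; pos1(id87) recv 83: drop
Round 4: pos0(id37) recv 87: fwd; pos1(id87) recv 85: drop
Round 5: pos1(id87) recv 87: ELECTED
Message ID 83 originates at pos 3; dropped at pos 1 in round 3

Answer: 3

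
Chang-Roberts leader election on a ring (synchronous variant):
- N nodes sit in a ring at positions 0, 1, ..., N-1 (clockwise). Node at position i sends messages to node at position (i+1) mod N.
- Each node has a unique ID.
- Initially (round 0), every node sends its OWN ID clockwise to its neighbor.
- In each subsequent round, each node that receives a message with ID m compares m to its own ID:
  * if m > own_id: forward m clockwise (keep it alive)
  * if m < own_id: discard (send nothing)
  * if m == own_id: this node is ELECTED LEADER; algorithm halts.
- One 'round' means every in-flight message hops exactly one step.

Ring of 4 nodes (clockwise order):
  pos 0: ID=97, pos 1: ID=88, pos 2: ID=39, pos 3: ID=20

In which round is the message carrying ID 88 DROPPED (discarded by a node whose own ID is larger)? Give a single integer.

Round 1: pos1(id88) recv 97: fwd; pos2(id39) recv 88: fwd; pos3(id20) recv 39: fwd; pos0(id97) recv 20: drop
Round 2: pos2(id39) recv 97: fwd; pos3(id20) recv 88: fwd; pos0(id97) recv 39: drop
Round 3: pos3(id20) recv 97: fwd; pos0(id97) recv 88: drop
Round 4: pos0(id97) recv 97: ELECTED
Message ID 88 originates at pos 1; dropped at pos 0 in round 3

Answer: 3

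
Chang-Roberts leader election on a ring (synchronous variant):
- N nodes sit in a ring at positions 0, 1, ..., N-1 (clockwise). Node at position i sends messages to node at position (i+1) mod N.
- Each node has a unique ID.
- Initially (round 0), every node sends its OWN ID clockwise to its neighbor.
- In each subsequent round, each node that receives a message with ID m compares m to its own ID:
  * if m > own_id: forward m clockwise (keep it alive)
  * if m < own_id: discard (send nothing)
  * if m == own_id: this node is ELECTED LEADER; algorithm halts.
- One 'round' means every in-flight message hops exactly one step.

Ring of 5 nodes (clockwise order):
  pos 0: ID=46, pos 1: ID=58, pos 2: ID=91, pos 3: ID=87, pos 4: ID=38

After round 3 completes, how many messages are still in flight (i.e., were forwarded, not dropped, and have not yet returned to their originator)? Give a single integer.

Round 1: pos1(id58) recv 46: drop; pos2(id91) recv 58: drop; pos3(id87) recv 91: fwd; pos4(id38) recv 87: fwd; pos0(id46) recv 38: drop
Round 2: pos4(id38) recv 91: fwd; pos0(id46) recv 87: fwd
Round 3: pos0(id46) recv 91: fwd; pos1(id58) recv 87: fwd
After round 3: 2 messages still in flight

Answer: 2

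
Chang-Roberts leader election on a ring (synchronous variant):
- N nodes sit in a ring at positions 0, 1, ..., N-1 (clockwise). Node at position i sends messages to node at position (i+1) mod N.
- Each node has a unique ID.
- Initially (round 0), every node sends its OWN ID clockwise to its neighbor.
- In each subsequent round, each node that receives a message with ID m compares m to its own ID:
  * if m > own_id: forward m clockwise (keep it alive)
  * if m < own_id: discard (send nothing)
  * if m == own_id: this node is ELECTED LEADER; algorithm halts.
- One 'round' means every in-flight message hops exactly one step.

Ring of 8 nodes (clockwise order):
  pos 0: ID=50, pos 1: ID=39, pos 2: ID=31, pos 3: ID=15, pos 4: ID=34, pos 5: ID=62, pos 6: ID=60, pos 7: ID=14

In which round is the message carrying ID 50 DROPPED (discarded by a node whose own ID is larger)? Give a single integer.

Round 1: pos1(id39) recv 50: fwd; pos2(id31) recv 39: fwd; pos3(id15) recv 31: fwd; pos4(id34) recv 15: drop; pos5(id62) recv 34: drop; pos6(id60) recv 62: fwd; pos7(id14) recv 60: fwd; pos0(id50) recv 14: drop
Round 2: pos2(id31) recv 50: fwd; pos3(id15) recv 39: fwd; pos4(id34) recv 31: drop; pos7(id14) recv 62: fwd; pos0(id50) recv 60: fwd
Round 3: pos3(id15) recv 50: fwd; pos4(id34) recv 39: fwd; pos0(id50) recv 62: fwd; pos1(id39) recv 60: fwd
Round 4: pos4(id34) recv 50: fwd; pos5(id62) recv 39: drop; pos1(id39) recv 62: fwd; pos2(id31) recv 60: fwd
Round 5: pos5(id62) recv 50: drop; pos2(id31) recv 62: fwd; pos3(id15) recv 60: fwd
Round 6: pos3(id15) recv 62: fwd; pos4(id34) recv 60: fwd
Round 7: pos4(id34) recv 62: fwd; pos5(id62) recv 60: drop
Round 8: pos5(id62) recv 62: ELECTED
Message ID 50 originates at pos 0; dropped at pos 5 in round 5

Answer: 5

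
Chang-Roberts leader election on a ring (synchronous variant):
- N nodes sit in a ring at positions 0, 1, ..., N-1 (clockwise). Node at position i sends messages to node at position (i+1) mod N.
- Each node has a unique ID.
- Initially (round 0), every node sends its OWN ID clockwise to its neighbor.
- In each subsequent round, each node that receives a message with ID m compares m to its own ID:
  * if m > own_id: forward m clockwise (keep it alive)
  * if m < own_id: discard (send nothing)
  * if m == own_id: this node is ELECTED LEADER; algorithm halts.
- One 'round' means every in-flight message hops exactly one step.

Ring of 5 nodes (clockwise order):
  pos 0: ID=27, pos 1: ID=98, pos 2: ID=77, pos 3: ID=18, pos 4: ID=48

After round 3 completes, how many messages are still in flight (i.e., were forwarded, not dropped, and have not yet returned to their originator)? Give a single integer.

Round 1: pos1(id98) recv 27: drop; pos2(id77) recv 98: fwd; pos3(id18) recv 77: fwd; pos4(id48) recv 18: drop; pos0(id27) recv 48: fwd
Round 2: pos3(id18) recv 98: fwd; pos4(id48) recv 77: fwd; pos1(id98) recv 48: drop
Round 3: pos4(id48) recv 98: fwd; pos0(id27) recv 77: fwd
After round 3: 2 messages still in flight

Answer: 2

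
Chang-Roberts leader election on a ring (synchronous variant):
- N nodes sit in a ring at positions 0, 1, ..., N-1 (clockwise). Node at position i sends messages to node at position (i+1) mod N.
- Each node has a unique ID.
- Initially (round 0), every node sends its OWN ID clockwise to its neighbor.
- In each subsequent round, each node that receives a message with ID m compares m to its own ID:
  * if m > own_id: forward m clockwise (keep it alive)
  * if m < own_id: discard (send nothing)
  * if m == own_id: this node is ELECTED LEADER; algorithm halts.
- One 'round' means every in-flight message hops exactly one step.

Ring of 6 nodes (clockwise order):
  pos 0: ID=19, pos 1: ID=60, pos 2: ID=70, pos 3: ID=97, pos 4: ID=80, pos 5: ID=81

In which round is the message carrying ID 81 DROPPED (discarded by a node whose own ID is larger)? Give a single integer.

Round 1: pos1(id60) recv 19: drop; pos2(id70) recv 60: drop; pos3(id97) recv 70: drop; pos4(id80) recv 97: fwd; pos5(id81) recv 80: drop; pos0(id19) recv 81: fwd
Round 2: pos5(id81) recv 97: fwd; pos1(id60) recv 81: fwd
Round 3: pos0(id19) recv 97: fwd; pos2(id70) recv 81: fwd
Round 4: pos1(id60) recv 97: fwd; pos3(id97) recv 81: drop
Round 5: pos2(id70) recv 97: fwd
Round 6: pos3(id97) recv 97: ELECTED
Message ID 81 originates at pos 5; dropped at pos 3 in round 4

Answer: 4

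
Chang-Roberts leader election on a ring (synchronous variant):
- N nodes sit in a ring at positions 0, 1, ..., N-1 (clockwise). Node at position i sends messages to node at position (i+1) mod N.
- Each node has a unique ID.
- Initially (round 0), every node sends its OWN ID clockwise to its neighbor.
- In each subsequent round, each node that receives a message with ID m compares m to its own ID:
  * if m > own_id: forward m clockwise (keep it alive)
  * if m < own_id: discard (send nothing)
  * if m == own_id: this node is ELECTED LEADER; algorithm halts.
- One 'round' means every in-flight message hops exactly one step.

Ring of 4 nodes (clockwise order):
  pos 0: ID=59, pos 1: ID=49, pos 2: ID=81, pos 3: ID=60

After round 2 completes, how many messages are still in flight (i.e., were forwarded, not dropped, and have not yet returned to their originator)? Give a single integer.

Answer: 2

Derivation:
Round 1: pos1(id49) recv 59: fwd; pos2(id81) recv 49: drop; pos3(id60) recv 81: fwd; pos0(id59) recv 60: fwd
Round 2: pos2(id81) recv 59: drop; pos0(id59) recv 81: fwd; pos1(id49) recv 60: fwd
After round 2: 2 messages still in flight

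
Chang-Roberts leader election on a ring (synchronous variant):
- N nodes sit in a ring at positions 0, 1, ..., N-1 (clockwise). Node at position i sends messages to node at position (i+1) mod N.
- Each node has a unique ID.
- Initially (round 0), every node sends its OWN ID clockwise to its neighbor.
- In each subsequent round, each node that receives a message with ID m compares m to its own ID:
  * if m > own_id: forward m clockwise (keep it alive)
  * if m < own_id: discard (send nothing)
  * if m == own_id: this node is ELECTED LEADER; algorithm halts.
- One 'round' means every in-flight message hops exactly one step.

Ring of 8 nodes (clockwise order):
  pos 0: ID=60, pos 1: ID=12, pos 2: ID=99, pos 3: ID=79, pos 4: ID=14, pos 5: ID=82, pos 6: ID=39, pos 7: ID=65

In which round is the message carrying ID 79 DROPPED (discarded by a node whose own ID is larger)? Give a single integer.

Answer: 2

Derivation:
Round 1: pos1(id12) recv 60: fwd; pos2(id99) recv 12: drop; pos3(id79) recv 99: fwd; pos4(id14) recv 79: fwd; pos5(id82) recv 14: drop; pos6(id39) recv 82: fwd; pos7(id65) recv 39: drop; pos0(id60) recv 65: fwd
Round 2: pos2(id99) recv 60: drop; pos4(id14) recv 99: fwd; pos5(id82) recv 79: drop; pos7(id65) recv 82: fwd; pos1(id12) recv 65: fwd
Round 3: pos5(id82) recv 99: fwd; pos0(id60) recv 82: fwd; pos2(id99) recv 65: drop
Round 4: pos6(id39) recv 99: fwd; pos1(id12) recv 82: fwd
Round 5: pos7(id65) recv 99: fwd; pos2(id99) recv 82: drop
Round 6: pos0(id60) recv 99: fwd
Round 7: pos1(id12) recv 99: fwd
Round 8: pos2(id99) recv 99: ELECTED
Message ID 79 originates at pos 3; dropped at pos 5 in round 2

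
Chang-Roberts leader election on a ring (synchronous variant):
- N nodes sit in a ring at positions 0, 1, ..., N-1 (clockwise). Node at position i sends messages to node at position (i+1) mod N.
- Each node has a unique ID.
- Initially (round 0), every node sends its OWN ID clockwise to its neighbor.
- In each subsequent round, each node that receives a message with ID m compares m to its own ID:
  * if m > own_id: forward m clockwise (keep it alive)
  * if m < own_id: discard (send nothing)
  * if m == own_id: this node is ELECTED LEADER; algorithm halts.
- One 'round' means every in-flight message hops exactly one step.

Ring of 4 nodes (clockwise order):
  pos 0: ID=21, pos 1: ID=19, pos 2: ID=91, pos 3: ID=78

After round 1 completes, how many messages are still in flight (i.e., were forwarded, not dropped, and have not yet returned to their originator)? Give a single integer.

Round 1: pos1(id19) recv 21: fwd; pos2(id91) recv 19: drop; pos3(id78) recv 91: fwd; pos0(id21) recv 78: fwd
After round 1: 3 messages still in flight

Answer: 3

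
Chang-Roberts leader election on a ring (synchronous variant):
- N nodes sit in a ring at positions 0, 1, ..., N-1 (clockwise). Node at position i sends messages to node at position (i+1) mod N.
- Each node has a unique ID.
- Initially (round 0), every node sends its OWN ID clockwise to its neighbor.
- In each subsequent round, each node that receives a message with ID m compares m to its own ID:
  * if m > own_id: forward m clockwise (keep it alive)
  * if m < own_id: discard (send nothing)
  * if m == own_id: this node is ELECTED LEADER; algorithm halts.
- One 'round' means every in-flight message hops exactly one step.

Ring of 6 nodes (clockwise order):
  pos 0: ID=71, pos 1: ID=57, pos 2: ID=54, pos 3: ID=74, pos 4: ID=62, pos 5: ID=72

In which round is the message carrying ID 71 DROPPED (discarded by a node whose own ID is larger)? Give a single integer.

Round 1: pos1(id57) recv 71: fwd; pos2(id54) recv 57: fwd; pos3(id74) recv 54: drop; pos4(id62) recv 74: fwd; pos5(id72) recv 62: drop; pos0(id71) recv 72: fwd
Round 2: pos2(id54) recv 71: fwd; pos3(id74) recv 57: drop; pos5(id72) recv 74: fwd; pos1(id57) recv 72: fwd
Round 3: pos3(id74) recv 71: drop; pos0(id71) recv 74: fwd; pos2(id54) recv 72: fwd
Round 4: pos1(id57) recv 74: fwd; pos3(id74) recv 72: drop
Round 5: pos2(id54) recv 74: fwd
Round 6: pos3(id74) recv 74: ELECTED
Message ID 71 originates at pos 0; dropped at pos 3 in round 3

Answer: 3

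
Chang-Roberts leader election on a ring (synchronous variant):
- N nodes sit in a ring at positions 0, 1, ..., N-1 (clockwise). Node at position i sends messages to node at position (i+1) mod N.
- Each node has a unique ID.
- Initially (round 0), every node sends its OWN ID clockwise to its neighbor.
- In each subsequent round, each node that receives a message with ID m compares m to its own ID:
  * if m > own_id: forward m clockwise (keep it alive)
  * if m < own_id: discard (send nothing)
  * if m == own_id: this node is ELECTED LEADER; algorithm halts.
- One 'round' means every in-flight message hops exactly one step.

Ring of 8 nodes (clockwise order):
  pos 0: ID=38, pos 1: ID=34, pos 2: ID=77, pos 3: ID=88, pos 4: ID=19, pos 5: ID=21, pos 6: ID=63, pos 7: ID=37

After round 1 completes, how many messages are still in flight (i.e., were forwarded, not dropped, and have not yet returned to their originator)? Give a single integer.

Answer: 3

Derivation:
Round 1: pos1(id34) recv 38: fwd; pos2(id77) recv 34: drop; pos3(id88) recv 77: drop; pos4(id19) recv 88: fwd; pos5(id21) recv 19: drop; pos6(id63) recv 21: drop; pos7(id37) recv 63: fwd; pos0(id38) recv 37: drop
After round 1: 3 messages still in flight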